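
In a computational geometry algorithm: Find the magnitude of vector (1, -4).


|u| = sqrt(1^2 + (-4)^2) = sqrt(17) = 4.1231

4.1231


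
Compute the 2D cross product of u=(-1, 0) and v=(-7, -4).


u x v = u_x*v_y - u_y*v_x = (-1)*(-4) - 0*(-7)
= 4 - 0 = 4

4


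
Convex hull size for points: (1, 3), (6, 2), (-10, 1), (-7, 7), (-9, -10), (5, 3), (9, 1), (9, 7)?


Convex hull vertices (CCW): (-10, 1), (-9, -10), (9, 1), (9, 7), (-7, 7)
Count = 5

5


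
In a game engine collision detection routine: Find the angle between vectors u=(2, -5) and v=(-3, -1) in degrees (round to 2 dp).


u.v = -1, |u| = sqrt(29) = 5.3852, |v| = sqrt(10) = 3.1623
cos(theta) = u.v/(|u||v|) = -1/sqrt(290) = -0.058722
theta = acos(-0.058722) = 93.37 degrees

93.37 degrees


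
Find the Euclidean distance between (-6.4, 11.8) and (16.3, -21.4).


dx=22.7, dy=-33.2
d^2 = 22.7^2 + (-33.2)^2 = 1617.53
d = sqrt(1617.53) = 40.2185

40.2185


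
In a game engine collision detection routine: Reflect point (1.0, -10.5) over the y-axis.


Reflection over y-axis: (x,y) -> (-x,y)
(1, -10.5) -> (-1, -10.5)

(-1, -10.5)


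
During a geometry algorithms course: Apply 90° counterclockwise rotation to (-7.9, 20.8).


90° CCW: (x,y) -> (-y, x)
(-7.9,20.8) -> (-20.8, -7.9)

(-20.8, -7.9)


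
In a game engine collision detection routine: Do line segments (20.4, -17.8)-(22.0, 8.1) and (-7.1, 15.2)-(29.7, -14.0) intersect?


Cross products: d1=-411.4, d2=588.44, d3=765.05, d4=-234.79
d1*d2 < 0 and d3*d4 < 0? yes

Yes, they intersect


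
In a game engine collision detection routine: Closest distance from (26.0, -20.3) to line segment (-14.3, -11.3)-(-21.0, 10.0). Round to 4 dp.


Project P onto AB: t = 0 (clamped to [0,1])
Closest point on segment: (-14.3, -11.3)
Distance: 41.2927

41.2927


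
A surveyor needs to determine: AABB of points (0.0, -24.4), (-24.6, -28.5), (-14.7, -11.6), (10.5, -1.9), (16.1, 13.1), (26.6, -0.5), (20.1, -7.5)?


x range: [-24.6, 26.6]
y range: [-28.5, 13.1]
Bounding box: (-24.6,-28.5) to (26.6,13.1)

(-24.6,-28.5) to (26.6,13.1)


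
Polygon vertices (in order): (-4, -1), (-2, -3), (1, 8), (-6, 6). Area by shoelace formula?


Shoelace sum: ((-4)*(-3) - (-2)*(-1)) + ((-2)*8 - 1*(-3)) + (1*6 - (-6)*8) + ((-6)*(-1) - (-4)*6)
= 81
Area = |81|/2 = 40.5

40.5


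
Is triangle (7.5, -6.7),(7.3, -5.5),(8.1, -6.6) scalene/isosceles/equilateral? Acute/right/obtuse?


Side lengths squared: AB^2=1.48, BC^2=1.85, CA^2=0.37
Sorted: [0.37, 1.48, 1.85]
By sides: Scalene, By angles: Right

Scalene, Right


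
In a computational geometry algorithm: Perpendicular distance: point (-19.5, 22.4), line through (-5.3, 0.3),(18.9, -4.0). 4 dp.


|cross product| = 473.76
|line direction| = sqrt(604.13) = 24.5791
Distance = 473.76/sqrt(604.13) = 19.2749

19.2749


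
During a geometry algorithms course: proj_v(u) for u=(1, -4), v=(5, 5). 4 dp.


u.v = -15, |v| = sqrt(50) = 7.0711
Scalar projection = u.v / |v| = -15 / sqrt(50) = -2.1213

-2.1213


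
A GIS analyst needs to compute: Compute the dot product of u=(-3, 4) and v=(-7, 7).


u . v = u_x*v_x + u_y*v_y = (-3)*(-7) + 4*7
= 21 + 28 = 49

49


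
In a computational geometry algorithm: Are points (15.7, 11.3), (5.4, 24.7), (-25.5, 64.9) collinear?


Cross product: (5.4-15.7)*(64.9-11.3) - (24.7-11.3)*((-25.5)-15.7)
= 0

Yes, collinear


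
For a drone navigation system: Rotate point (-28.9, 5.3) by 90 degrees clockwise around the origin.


90° CW: (x,y) -> (y, -x)
(-28.9,5.3) -> (5.3, 28.9)

(5.3, 28.9)


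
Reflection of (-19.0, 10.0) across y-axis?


Reflection over y-axis: (x,y) -> (-x,y)
(-19, 10) -> (19, 10)

(19, 10)


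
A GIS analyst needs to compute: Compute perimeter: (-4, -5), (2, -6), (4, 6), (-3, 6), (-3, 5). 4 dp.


Sides: (-4, -5)->(2, -6): sqrt(37) = 6.082763, (2, -6)->(4, 6): sqrt(148) = 12.165525, (4, 6)->(-3, 6): sqrt(49) = 7, (-3, 6)->(-3, 5): sqrt(1) = 1, (-3, 5)->(-4, -5): sqrt(101) = 10.049876
Sum = 36.298164
Perimeter = 36.2982

36.2982


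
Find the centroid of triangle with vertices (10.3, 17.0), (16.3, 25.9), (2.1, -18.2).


Centroid = ((x_A+x_B+x_C)/3, (y_A+y_B+y_C)/3)
= ((10.3+16.3+2.1)/3, (17+25.9+(-18.2))/3)
= (9.5667, 8.2333)

(9.5667, 8.2333)


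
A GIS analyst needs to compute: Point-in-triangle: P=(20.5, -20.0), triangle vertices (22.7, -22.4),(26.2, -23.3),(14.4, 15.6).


Cross products: AB x AP = 6.42, BC x BP = 182.79, CA x CP = -63.68
All same sign? no

No, outside


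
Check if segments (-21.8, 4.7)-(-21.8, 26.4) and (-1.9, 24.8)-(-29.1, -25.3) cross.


Cross products: d1=-450.27, d2=-1040.51, d3=-431.83, d4=158.41
d1*d2 < 0 and d3*d4 < 0? no

No, they don't intersect


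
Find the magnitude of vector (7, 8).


|u| = sqrt(7^2 + 8^2) = sqrt(113) = 10.6301

10.6301


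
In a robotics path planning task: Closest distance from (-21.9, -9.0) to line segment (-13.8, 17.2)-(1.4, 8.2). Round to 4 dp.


Project P onto AB: t = 0.3611 (clamped to [0,1])
Closest point on segment: (-8.3112, 13.95)
Distance: 26.6713

26.6713


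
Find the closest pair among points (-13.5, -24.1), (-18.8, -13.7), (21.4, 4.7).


d(P0,P1) = 11.6726, d(P0,P2) = 45.2488, d(P1,P2) = 44.2109
Closest: P0 and P1

Closest pair: (-13.5, -24.1) and (-18.8, -13.7), distance = 11.6726


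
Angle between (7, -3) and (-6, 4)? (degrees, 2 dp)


u.v = -54, |u| = sqrt(58) = 7.6158, |v| = sqrt(52) = 7.2111
cos(theta) = u.v/(|u||v|) = -54/sqrt(3016) = -0.983282
theta = acos(-0.983282) = 169.51 degrees

169.51 degrees


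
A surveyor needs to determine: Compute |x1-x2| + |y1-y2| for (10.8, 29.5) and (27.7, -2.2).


|10.8-27.7| + |29.5-(-2.2)| = 16.9 + 31.7 = 48.6

48.6


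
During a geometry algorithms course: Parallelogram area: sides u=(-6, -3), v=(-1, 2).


|u x v| = |(-6)*2 - (-3)*(-1)|
= |(-12) - 3| = 15

15


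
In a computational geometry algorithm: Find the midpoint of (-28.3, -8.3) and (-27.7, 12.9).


M = (((-28.3)+(-27.7))/2, ((-8.3)+12.9)/2)
= (-28, 2.3)

(-28, 2.3)


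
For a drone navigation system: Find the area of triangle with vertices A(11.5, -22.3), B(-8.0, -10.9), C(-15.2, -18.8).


Area = |x_A(y_B-y_C) + x_B(y_C-y_A) + x_C(y_A-y_B)|/2
= |90.85 + (-28) + 173.28|/2
= 236.13/2 = 118.065

118.065


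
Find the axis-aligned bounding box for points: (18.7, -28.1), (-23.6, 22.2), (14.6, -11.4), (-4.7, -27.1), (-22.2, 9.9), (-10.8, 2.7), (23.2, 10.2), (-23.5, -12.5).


x range: [-23.6, 23.2]
y range: [-28.1, 22.2]
Bounding box: (-23.6,-28.1) to (23.2,22.2)

(-23.6,-28.1) to (23.2,22.2)


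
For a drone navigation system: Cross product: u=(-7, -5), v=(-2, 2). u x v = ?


u x v = u_x*v_y - u_y*v_x = (-7)*2 - (-5)*(-2)
= (-14) - 10 = -24

-24


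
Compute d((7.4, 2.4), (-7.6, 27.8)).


dx=-15, dy=25.4
d^2 = (-15)^2 + 25.4^2 = 870.16
d = sqrt(870.16) = 29.4985

29.4985


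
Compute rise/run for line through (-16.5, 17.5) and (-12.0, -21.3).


slope = (y2-y1)/(x2-x1) = ((-21.3)-17.5)/((-12)-(-16.5)) = (-38.8)/4.5 = -8.6222

-8.6222


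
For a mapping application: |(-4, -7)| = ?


|u| = sqrt((-4)^2 + (-7)^2) = sqrt(65) = 8.0623

8.0623


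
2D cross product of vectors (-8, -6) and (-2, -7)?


u x v = u_x*v_y - u_y*v_x = (-8)*(-7) - (-6)*(-2)
= 56 - 12 = 44

44


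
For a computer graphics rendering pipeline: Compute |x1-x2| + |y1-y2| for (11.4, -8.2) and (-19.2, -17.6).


|11.4-(-19.2)| + |(-8.2)-(-17.6)| = 30.6 + 9.4 = 40

40


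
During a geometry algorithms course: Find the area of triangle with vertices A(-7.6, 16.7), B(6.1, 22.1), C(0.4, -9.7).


Area = |x_A(y_B-y_C) + x_B(y_C-y_A) + x_C(y_A-y_B)|/2
= |(-241.68) + (-161.04) + (-2.16)|/2
= 404.88/2 = 202.44

202.44


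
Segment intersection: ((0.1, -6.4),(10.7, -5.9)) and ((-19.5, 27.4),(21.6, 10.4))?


Cross products: d1=-1055.98, d2=-855.23, d3=368.08, d4=167.33
d1*d2 < 0 and d3*d4 < 0? no

No, they don't intersect


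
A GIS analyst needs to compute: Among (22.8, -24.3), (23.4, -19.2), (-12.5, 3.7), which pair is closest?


d(P0,P1) = 5.1352, d(P0,P2) = 45.0565, d(P1,P2) = 42.5819
Closest: P0 and P1

Closest pair: (22.8, -24.3) and (23.4, -19.2), distance = 5.1352


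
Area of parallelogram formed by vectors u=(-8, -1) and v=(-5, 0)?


|u x v| = |(-8)*0 - (-1)*(-5)|
= |0 - 5| = 5

5


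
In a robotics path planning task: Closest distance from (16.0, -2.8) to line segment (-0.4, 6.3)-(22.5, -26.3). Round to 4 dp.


Project P onto AB: t = 0.4235 (clamped to [0,1])
Closest point on segment: (9.2989, -7.5072)
Distance: 8.1891

8.1891


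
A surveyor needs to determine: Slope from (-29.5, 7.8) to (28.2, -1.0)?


slope = (y2-y1)/(x2-x1) = ((-1)-7.8)/(28.2-(-29.5)) = (-8.8)/57.7 = -0.1525

-0.1525


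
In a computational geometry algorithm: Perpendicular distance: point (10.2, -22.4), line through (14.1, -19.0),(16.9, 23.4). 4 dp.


|cross product| = 155.84
|line direction| = sqrt(1805.6) = 42.4924
Distance = 155.84/sqrt(1805.6) = 3.6675

3.6675


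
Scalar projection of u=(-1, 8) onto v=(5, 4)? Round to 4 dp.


u.v = 27, |v| = sqrt(41) = 6.4031
Scalar projection = u.v / |v| = 27 / sqrt(41) = 4.2167

4.2167


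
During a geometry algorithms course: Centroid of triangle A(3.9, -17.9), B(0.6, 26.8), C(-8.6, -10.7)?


Centroid = ((x_A+x_B+x_C)/3, (y_A+y_B+y_C)/3)
= ((3.9+0.6+(-8.6))/3, ((-17.9)+26.8+(-10.7))/3)
= (-1.3667, -0.6)

(-1.3667, -0.6)


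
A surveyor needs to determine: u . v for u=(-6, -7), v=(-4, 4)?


u . v = u_x*v_x + u_y*v_y = (-6)*(-4) + (-7)*4
= 24 + (-28) = -4

-4


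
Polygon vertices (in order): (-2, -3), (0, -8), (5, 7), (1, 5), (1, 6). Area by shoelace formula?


Shoelace sum: ((-2)*(-8) - 0*(-3)) + (0*7 - 5*(-8)) + (5*5 - 1*7) + (1*6 - 1*5) + (1*(-3) - (-2)*6)
= 84
Area = |84|/2 = 42

42


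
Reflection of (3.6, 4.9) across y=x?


Reflection over y=x: (x,y) -> (y,x)
(3.6, 4.9) -> (4.9, 3.6)

(4.9, 3.6)


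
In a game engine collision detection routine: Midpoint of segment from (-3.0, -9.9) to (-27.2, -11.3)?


M = (((-3)+(-27.2))/2, ((-9.9)+(-11.3))/2)
= (-15.1, -10.6)

(-15.1, -10.6)


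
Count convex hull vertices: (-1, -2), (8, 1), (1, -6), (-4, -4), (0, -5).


Convex hull vertices (CCW): (-4, -4), (1, -6), (8, 1), (-1, -2)
Count = 4

4


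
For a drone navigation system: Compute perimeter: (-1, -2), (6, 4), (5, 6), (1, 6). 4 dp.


Sides: (-1, -2)->(6, 4): sqrt(85) = 9.219544, (6, 4)->(5, 6): sqrt(5) = 2.236068, (5, 6)->(1, 6): sqrt(16) = 4, (1, 6)->(-1, -2): sqrt(68) = 8.246211
Sum = 23.701823
Perimeter = 23.7018

23.7018


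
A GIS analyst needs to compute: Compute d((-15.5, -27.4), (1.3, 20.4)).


dx=16.8, dy=47.8
d^2 = 16.8^2 + 47.8^2 = 2567.08
d = sqrt(2567.08) = 50.6664

50.6664


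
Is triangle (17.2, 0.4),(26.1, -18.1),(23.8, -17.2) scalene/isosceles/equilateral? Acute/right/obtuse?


Side lengths squared: AB^2=421.46, BC^2=6.1, CA^2=353.32
Sorted: [6.1, 353.32, 421.46]
By sides: Scalene, By angles: Obtuse

Scalene, Obtuse


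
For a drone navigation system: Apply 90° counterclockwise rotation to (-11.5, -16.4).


90° CCW: (x,y) -> (-y, x)
(-11.5,-16.4) -> (16.4, -11.5)

(16.4, -11.5)


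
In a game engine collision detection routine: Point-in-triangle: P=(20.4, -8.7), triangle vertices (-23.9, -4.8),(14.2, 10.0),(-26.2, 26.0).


Cross products: AB x AP = -804.23, BC x BP = 656.28, CA x CP = 1355.47
All same sign? no

No, outside


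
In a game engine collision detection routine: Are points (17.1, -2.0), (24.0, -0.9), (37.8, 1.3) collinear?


Cross product: (24-17.1)*(1.3-(-2)) - ((-0.9)-(-2))*(37.8-17.1)
= 0

Yes, collinear


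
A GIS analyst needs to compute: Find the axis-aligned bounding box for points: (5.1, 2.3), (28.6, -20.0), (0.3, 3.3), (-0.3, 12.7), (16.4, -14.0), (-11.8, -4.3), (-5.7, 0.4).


x range: [-11.8, 28.6]
y range: [-20, 12.7]
Bounding box: (-11.8,-20) to (28.6,12.7)

(-11.8,-20) to (28.6,12.7)


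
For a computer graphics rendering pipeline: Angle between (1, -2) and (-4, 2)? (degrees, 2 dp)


u.v = -8, |u| = sqrt(5) = 2.2361, |v| = sqrt(20) = 4.4721
cos(theta) = u.v/(|u||v|) = -8/sqrt(100) = -0.8
theta = acos(-0.8) = 143.13 degrees

143.13 degrees


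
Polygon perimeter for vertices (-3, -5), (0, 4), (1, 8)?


Sides: (-3, -5)->(0, 4): sqrt(90) = 9.486833, (0, 4)->(1, 8): sqrt(17) = 4.123106, (1, 8)->(-3, -5): sqrt(185) = 13.601471
Sum = 27.21141
Perimeter = 27.2114

27.2114


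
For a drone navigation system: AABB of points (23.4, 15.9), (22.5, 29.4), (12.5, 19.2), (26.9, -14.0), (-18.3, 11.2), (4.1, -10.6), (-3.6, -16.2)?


x range: [-18.3, 26.9]
y range: [-16.2, 29.4]
Bounding box: (-18.3,-16.2) to (26.9,29.4)

(-18.3,-16.2) to (26.9,29.4)


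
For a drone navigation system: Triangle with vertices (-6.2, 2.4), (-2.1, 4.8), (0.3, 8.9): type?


Side lengths squared: AB^2=22.57, BC^2=22.57, CA^2=84.5
Sorted: [22.57, 22.57, 84.5]
By sides: Isosceles, By angles: Obtuse

Isosceles, Obtuse


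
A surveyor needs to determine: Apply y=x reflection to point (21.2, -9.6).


Reflection over y=x: (x,y) -> (y,x)
(21.2, -9.6) -> (-9.6, 21.2)

(-9.6, 21.2)


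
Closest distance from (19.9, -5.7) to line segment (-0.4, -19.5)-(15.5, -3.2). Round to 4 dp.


Project P onto AB: t = 1 (clamped to [0,1])
Closest point on segment: (15.5, -3.2)
Distance: 5.0606

5.0606


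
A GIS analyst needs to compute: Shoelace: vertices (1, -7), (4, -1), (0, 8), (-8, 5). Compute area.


Shoelace sum: (1*(-1) - 4*(-7)) + (4*8 - 0*(-1)) + (0*5 - (-8)*8) + ((-8)*(-7) - 1*5)
= 174
Area = |174|/2 = 87

87


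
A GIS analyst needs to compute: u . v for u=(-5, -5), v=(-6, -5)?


u . v = u_x*v_x + u_y*v_y = (-5)*(-6) + (-5)*(-5)
= 30 + 25 = 55

55


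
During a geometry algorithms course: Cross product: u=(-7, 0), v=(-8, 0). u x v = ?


u x v = u_x*v_y - u_y*v_x = (-7)*0 - 0*(-8)
= 0 - 0 = 0

0


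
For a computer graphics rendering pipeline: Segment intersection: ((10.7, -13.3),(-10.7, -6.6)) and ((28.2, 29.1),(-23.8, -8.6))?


Cross products: d1=1545.05, d2=389.87, d3=-1024.61, d4=130.57
d1*d2 < 0 and d3*d4 < 0? no

No, they don't intersect


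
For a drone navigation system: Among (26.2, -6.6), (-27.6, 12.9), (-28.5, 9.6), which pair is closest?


d(P0,P1) = 57.2249, d(P0,P2) = 57.0485, d(P1,P2) = 3.4205
Closest: P1 and P2

Closest pair: (-27.6, 12.9) and (-28.5, 9.6), distance = 3.4205


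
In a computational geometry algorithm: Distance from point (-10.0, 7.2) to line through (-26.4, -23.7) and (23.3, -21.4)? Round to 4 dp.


|cross product| = 1498.01
|line direction| = sqrt(2475.38) = 49.7532
Distance = 1498.01/sqrt(2475.38) = 30.1088

30.1088


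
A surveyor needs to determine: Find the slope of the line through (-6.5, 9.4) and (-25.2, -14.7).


slope = (y2-y1)/(x2-x1) = ((-14.7)-9.4)/((-25.2)-(-6.5)) = (-24.1)/(-18.7) = 1.2888

1.2888


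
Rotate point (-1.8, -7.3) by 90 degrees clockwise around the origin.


90° CW: (x,y) -> (y, -x)
(-1.8,-7.3) -> (-7.3, 1.8)

(-7.3, 1.8)


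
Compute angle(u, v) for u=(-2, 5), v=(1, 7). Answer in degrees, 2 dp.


u.v = 33, |u| = sqrt(29) = 5.3852, |v| = sqrt(50) = 7.0711
cos(theta) = u.v/(|u||v|) = 33/sqrt(1450) = 0.866622
theta = acos(0.866622) = 29.93 degrees

29.93 degrees


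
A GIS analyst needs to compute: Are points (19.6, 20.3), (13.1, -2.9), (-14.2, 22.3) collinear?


Cross product: (13.1-19.6)*(22.3-20.3) - ((-2.9)-20.3)*((-14.2)-19.6)
= -797.16

No, not collinear


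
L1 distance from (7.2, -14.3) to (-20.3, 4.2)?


|7.2-(-20.3)| + |(-14.3)-4.2| = 27.5 + 18.5 = 46

46


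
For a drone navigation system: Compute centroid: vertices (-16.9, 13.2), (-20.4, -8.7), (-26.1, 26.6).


Centroid = ((x_A+x_B+x_C)/3, (y_A+y_B+y_C)/3)
= (((-16.9)+(-20.4)+(-26.1))/3, (13.2+(-8.7)+26.6)/3)
= (-21.1333, 10.3667)

(-21.1333, 10.3667)


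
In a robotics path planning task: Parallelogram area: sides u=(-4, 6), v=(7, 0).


|u x v| = |(-4)*0 - 6*7|
= |0 - 42| = 42

42


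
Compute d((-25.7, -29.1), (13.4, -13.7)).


dx=39.1, dy=15.4
d^2 = 39.1^2 + 15.4^2 = 1765.97
d = sqrt(1765.97) = 42.0234

42.0234


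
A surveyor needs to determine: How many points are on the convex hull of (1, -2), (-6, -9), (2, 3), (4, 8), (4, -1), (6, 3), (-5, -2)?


Convex hull vertices (CCW): (-6, -9), (4, -1), (6, 3), (4, 8), (-5, -2)
Count = 5

5


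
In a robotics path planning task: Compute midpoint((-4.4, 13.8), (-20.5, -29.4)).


M = (((-4.4)+(-20.5))/2, (13.8+(-29.4))/2)
= (-12.45, -7.8)

(-12.45, -7.8)


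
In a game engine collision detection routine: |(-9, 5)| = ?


|u| = sqrt((-9)^2 + 5^2) = sqrt(106) = 10.2956

10.2956


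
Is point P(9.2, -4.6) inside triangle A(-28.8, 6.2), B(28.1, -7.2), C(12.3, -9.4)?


Cross products: AB x AP = -105.32, BC x BP = -82.66, CA x CP = -148.92
All same sign? yes

Yes, inside


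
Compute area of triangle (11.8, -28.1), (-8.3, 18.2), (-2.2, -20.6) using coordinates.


Area = |x_A(y_B-y_C) + x_B(y_C-y_A) + x_C(y_A-y_B)|/2
= |457.84 + (-62.25) + 101.86|/2
= 497.45/2 = 248.725

248.725


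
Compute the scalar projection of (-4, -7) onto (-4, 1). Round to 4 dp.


u.v = 9, |v| = sqrt(17) = 4.1231
Scalar projection = u.v / |v| = 9 / sqrt(17) = 2.1828

2.1828


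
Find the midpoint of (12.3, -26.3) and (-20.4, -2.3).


M = ((12.3+(-20.4))/2, ((-26.3)+(-2.3))/2)
= (-4.05, -14.3)

(-4.05, -14.3)


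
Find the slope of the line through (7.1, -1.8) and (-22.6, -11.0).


slope = (y2-y1)/(x2-x1) = ((-11)-(-1.8))/((-22.6)-7.1) = (-9.2)/(-29.7) = 0.3098

0.3098


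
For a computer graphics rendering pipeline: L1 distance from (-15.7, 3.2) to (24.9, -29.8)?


|(-15.7)-24.9| + |3.2-(-29.8)| = 40.6 + 33 = 73.6

73.6


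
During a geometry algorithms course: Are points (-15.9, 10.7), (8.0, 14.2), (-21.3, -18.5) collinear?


Cross product: (8-(-15.9))*((-18.5)-10.7) - (14.2-10.7)*((-21.3)-(-15.9))
= -678.98

No, not collinear


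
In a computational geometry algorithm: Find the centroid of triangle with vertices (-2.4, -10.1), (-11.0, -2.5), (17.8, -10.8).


Centroid = ((x_A+x_B+x_C)/3, (y_A+y_B+y_C)/3)
= (((-2.4)+(-11)+17.8)/3, ((-10.1)+(-2.5)+(-10.8))/3)
= (1.4667, -7.8)

(1.4667, -7.8)


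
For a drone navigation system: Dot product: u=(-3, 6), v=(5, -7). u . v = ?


u . v = u_x*v_x + u_y*v_y = (-3)*5 + 6*(-7)
= (-15) + (-42) = -57

-57


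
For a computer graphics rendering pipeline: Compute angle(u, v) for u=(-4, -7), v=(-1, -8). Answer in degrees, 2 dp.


u.v = 60, |u| = sqrt(65) = 8.0623, |v| = sqrt(65) = 8.0623
cos(theta) = u.v/(|u||v|) = 60/sqrt(4225) = 0.923077
theta = acos(0.923077) = 22.62 degrees

22.62 degrees


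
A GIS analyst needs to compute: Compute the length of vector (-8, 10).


|u| = sqrt((-8)^2 + 10^2) = sqrt(164) = 12.8062

12.8062


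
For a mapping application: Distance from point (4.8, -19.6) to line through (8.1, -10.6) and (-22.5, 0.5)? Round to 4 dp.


|cross product| = 312.03
|line direction| = sqrt(1059.57) = 32.551
Distance = 312.03/sqrt(1059.57) = 9.5859

9.5859


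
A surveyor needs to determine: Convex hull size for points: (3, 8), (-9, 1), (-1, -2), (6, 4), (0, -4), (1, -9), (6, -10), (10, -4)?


Convex hull vertices (CCW): (-9, 1), (1, -9), (6, -10), (10, -4), (6, 4), (3, 8)
Count = 6

6


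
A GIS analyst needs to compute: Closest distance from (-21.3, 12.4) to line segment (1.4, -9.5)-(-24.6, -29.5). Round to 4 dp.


Project P onto AB: t = 0.1414 (clamped to [0,1])
Closest point on segment: (-2.2777, -12.329)
Distance: 31.1989

31.1989


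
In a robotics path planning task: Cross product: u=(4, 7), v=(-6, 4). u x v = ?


u x v = u_x*v_y - u_y*v_x = 4*4 - 7*(-6)
= 16 - (-42) = 58

58


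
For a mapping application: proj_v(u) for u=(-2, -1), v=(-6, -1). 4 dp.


u.v = 13, |v| = sqrt(37) = 6.0828
Scalar projection = u.v / |v| = 13 / sqrt(37) = 2.1372

2.1372


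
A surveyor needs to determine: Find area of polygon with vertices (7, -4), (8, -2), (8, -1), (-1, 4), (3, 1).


Shoelace sum: (7*(-2) - 8*(-4)) + (8*(-1) - 8*(-2)) + (8*4 - (-1)*(-1)) + ((-1)*1 - 3*4) + (3*(-4) - 7*1)
= 25
Area = |25|/2 = 12.5

12.5


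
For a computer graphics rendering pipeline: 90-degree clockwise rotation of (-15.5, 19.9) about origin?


90° CW: (x,y) -> (y, -x)
(-15.5,19.9) -> (19.9, 15.5)

(19.9, 15.5)


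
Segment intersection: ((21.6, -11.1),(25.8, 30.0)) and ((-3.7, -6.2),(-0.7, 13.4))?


Cross products: d1=-510.58, d2=-469.6, d3=1060.41, d4=1019.43
d1*d2 < 0 and d3*d4 < 0? no

No, they don't intersect


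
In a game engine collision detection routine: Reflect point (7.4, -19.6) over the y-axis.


Reflection over y-axis: (x,y) -> (-x,y)
(7.4, -19.6) -> (-7.4, -19.6)

(-7.4, -19.6)


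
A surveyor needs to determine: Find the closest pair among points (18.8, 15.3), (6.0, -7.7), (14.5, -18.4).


d(P0,P1) = 26.3219, d(P0,P2) = 33.9732, d(P1,P2) = 13.6653
Closest: P1 and P2

Closest pair: (6.0, -7.7) and (14.5, -18.4), distance = 13.6653


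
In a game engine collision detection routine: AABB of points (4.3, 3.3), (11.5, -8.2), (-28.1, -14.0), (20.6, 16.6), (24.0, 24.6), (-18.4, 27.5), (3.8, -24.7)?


x range: [-28.1, 24]
y range: [-24.7, 27.5]
Bounding box: (-28.1,-24.7) to (24,27.5)

(-28.1,-24.7) to (24,27.5)


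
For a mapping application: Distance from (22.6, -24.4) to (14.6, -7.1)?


dx=-8, dy=17.3
d^2 = (-8)^2 + 17.3^2 = 363.29
d = sqrt(363.29) = 19.0602

19.0602


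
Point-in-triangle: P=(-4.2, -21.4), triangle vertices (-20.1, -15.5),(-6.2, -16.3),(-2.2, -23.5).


Cross products: AB x AP = -69.29, BC x BP = -6, CA x CP = -21.59
All same sign? yes

Yes, inside


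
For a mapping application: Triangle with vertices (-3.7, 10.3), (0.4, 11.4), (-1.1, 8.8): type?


Side lengths squared: AB^2=18.02, BC^2=9.01, CA^2=9.01
Sorted: [9.01, 9.01, 18.02]
By sides: Isosceles, By angles: Right

Isosceles, Right


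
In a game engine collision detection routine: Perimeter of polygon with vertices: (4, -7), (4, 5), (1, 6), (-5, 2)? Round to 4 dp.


Sides: (4, -7)->(4, 5): sqrt(144) = 12, (4, 5)->(1, 6): sqrt(10) = 3.162278, (1, 6)->(-5, 2): sqrt(52) = 7.211103, (-5, 2)->(4, -7): sqrt(162) = 12.727922
Sum = 35.101303
Perimeter = 35.1013

35.1013


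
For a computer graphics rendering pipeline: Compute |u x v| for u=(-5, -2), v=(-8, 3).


|u x v| = |(-5)*3 - (-2)*(-8)|
= |(-15) - 16| = 31

31


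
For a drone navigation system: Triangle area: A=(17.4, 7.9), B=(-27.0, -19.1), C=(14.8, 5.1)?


Area = |x_A(y_B-y_C) + x_B(y_C-y_A) + x_C(y_A-y_B)|/2
= |(-421.08) + 75.6 + 399.6|/2
= 54.12/2 = 27.06

27.06


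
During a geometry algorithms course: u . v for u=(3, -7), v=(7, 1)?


u . v = u_x*v_x + u_y*v_y = 3*7 + (-7)*1
= 21 + (-7) = 14

14


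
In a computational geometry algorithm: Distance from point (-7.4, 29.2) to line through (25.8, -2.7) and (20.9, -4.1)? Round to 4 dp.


|cross product| = 202.79
|line direction| = sqrt(25.97) = 5.0961
Distance = 202.79/sqrt(25.97) = 39.7934

39.7934


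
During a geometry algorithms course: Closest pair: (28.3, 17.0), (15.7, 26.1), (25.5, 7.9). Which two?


d(P0,P1) = 15.5425, d(P0,P2) = 9.521, d(P1,P2) = 20.6708
Closest: P0 and P2

Closest pair: (28.3, 17.0) and (25.5, 7.9), distance = 9.521


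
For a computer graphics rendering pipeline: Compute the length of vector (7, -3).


|u| = sqrt(7^2 + (-3)^2) = sqrt(58) = 7.6158

7.6158


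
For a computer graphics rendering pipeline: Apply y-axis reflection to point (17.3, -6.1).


Reflection over y-axis: (x,y) -> (-x,y)
(17.3, -6.1) -> (-17.3, -6.1)

(-17.3, -6.1)


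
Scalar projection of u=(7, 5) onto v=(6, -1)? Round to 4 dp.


u.v = 37, |v| = sqrt(37) = 6.0828
Scalar projection = u.v / |v| = 37 / sqrt(37) = 6.0828

6.0828


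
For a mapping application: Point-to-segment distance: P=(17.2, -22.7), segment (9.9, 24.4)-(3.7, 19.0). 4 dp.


Project P onto AB: t = 1 (clamped to [0,1])
Closest point on segment: (3.7, 19)
Distance: 43.8308

43.8308


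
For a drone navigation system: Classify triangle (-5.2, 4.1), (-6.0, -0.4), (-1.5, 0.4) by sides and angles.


Side lengths squared: AB^2=20.89, BC^2=20.89, CA^2=27.38
Sorted: [20.89, 20.89, 27.38]
By sides: Isosceles, By angles: Acute

Isosceles, Acute


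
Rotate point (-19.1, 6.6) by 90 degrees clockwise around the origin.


90° CW: (x,y) -> (y, -x)
(-19.1,6.6) -> (6.6, 19.1)

(6.6, 19.1)


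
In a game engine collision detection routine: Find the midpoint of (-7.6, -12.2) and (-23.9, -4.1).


M = (((-7.6)+(-23.9))/2, ((-12.2)+(-4.1))/2)
= (-15.75, -8.15)

(-15.75, -8.15)


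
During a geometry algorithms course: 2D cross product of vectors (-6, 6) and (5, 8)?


u x v = u_x*v_y - u_y*v_x = (-6)*8 - 6*5
= (-48) - 30 = -78

-78


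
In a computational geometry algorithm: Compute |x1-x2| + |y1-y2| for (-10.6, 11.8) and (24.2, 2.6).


|(-10.6)-24.2| + |11.8-2.6| = 34.8 + 9.2 = 44

44


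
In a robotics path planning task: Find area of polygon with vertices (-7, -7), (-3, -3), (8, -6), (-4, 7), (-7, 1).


Shoelace sum: ((-7)*(-3) - (-3)*(-7)) + ((-3)*(-6) - 8*(-3)) + (8*7 - (-4)*(-6)) + ((-4)*1 - (-7)*7) + ((-7)*(-7) - (-7)*1)
= 175
Area = |175|/2 = 87.5

87.5


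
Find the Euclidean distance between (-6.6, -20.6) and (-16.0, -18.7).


dx=-9.4, dy=1.9
d^2 = (-9.4)^2 + 1.9^2 = 91.97
d = sqrt(91.97) = 9.5901

9.5901


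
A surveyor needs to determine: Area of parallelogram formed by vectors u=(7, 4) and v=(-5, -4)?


|u x v| = |7*(-4) - 4*(-5)|
= |(-28) - (-20)| = 8

8


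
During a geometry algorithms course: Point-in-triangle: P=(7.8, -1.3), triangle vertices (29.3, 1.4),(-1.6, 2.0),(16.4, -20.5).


Cross products: AB x AP = 96.33, BC x BP = 152.1, CA x CP = 436.02
All same sign? yes

Yes, inside


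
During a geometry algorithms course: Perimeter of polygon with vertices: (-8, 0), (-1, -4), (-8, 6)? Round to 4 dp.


Sides: (-8, 0)->(-1, -4): sqrt(65) = 8.062258, (-1, -4)->(-8, 6): sqrt(149) = 12.206556, (-8, 6)->(-8, 0): sqrt(36) = 6
Sum = 26.268814
Perimeter = 26.2688

26.2688


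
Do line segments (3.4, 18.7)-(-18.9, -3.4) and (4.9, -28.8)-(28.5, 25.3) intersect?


Cross products: d1=1202.15, d2=1887.02, d3=1092.4, d4=407.53
d1*d2 < 0 and d3*d4 < 0? no

No, they don't intersect


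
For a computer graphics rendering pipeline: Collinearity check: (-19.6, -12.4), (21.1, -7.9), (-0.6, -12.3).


Cross product: (21.1-(-19.6))*((-12.3)-(-12.4)) - ((-7.9)-(-12.4))*((-0.6)-(-19.6))
= -81.43

No, not collinear


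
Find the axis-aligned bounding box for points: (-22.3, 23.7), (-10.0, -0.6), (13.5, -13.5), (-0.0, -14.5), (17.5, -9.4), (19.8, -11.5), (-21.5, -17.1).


x range: [-22.3, 19.8]
y range: [-17.1, 23.7]
Bounding box: (-22.3,-17.1) to (19.8,23.7)

(-22.3,-17.1) to (19.8,23.7)


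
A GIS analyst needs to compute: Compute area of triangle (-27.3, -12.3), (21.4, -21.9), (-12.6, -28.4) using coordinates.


Area = |x_A(y_B-y_C) + x_B(y_C-y_A) + x_C(y_A-y_B)|/2
= |(-177.45) + (-344.54) + (-120.96)|/2
= 642.95/2 = 321.475

321.475


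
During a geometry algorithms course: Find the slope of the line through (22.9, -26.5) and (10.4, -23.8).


slope = (y2-y1)/(x2-x1) = ((-23.8)-(-26.5))/(10.4-22.9) = 2.7/(-12.5) = -0.216

-0.216


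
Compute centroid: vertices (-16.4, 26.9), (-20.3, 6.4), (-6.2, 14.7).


Centroid = ((x_A+x_B+x_C)/3, (y_A+y_B+y_C)/3)
= (((-16.4)+(-20.3)+(-6.2))/3, (26.9+6.4+14.7)/3)
= (-14.3, 16)

(-14.3, 16)


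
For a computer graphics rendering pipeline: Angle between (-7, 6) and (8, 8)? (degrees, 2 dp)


u.v = -8, |u| = sqrt(85) = 9.2195, |v| = sqrt(128) = 11.3137
cos(theta) = u.v/(|u||v|) = -8/sqrt(10880) = -0.076696
theta = acos(-0.076696) = 94.4 degrees

94.4 degrees


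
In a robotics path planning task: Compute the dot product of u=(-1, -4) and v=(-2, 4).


u . v = u_x*v_x + u_y*v_y = (-1)*(-2) + (-4)*4
= 2 + (-16) = -14

-14


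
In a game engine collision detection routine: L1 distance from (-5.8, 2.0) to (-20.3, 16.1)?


|(-5.8)-(-20.3)| + |2-16.1| = 14.5 + 14.1 = 28.6

28.6


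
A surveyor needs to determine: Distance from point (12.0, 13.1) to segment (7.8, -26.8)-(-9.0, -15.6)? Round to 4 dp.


Project P onto AB: t = 0.9231 (clamped to [0,1])
Closest point on segment: (-7.7077, -16.4615)
Distance: 35.5285

35.5285


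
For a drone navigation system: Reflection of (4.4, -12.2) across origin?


Reflection over origin: (x,y) -> (-x,-y)
(4.4, -12.2) -> (-4.4, 12.2)

(-4.4, 12.2)


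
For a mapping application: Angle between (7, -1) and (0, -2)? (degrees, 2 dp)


u.v = 2, |u| = sqrt(50) = 7.0711, |v| = sqrt(4) = 2
cos(theta) = u.v/(|u||v|) = 2/sqrt(200) = 0.141421
theta = acos(0.141421) = 81.87 degrees

81.87 degrees


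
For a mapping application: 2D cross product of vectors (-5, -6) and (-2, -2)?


u x v = u_x*v_y - u_y*v_x = (-5)*(-2) - (-6)*(-2)
= 10 - 12 = -2

-2


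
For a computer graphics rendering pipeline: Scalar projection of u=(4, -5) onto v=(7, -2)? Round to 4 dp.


u.v = 38, |v| = sqrt(53) = 7.2801
Scalar projection = u.v / |v| = 38 / sqrt(53) = 5.2197

5.2197


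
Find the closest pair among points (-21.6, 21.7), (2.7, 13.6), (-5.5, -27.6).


d(P0,P1) = 25.6144, d(P0,P2) = 51.8623, d(P1,P2) = 42.0081
Closest: P0 and P1

Closest pair: (-21.6, 21.7) and (2.7, 13.6), distance = 25.6144


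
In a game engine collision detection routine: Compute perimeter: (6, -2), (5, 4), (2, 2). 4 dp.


Sides: (6, -2)->(5, 4): sqrt(37) = 6.082763, (5, 4)->(2, 2): sqrt(13) = 3.605551, (2, 2)->(6, -2): sqrt(32) = 5.656854
Sum = 15.345168
Perimeter = 15.3452

15.3452


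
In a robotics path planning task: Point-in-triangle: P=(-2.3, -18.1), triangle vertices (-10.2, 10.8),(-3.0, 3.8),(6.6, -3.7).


Cross products: AB x AP = -152.78, BC x BP = -204.99, CA x CP = 370.97
All same sign? no

No, outside


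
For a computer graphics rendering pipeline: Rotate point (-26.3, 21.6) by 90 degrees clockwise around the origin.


90° CW: (x,y) -> (y, -x)
(-26.3,21.6) -> (21.6, 26.3)

(21.6, 26.3)


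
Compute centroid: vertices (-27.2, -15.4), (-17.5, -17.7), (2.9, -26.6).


Centroid = ((x_A+x_B+x_C)/3, (y_A+y_B+y_C)/3)
= (((-27.2)+(-17.5)+2.9)/3, ((-15.4)+(-17.7)+(-26.6))/3)
= (-13.9333, -19.9)

(-13.9333, -19.9)


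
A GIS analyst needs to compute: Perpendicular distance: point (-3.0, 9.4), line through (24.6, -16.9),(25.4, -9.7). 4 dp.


|cross product| = 219.76
|line direction| = sqrt(52.48) = 7.2443
Distance = 219.76/sqrt(52.48) = 30.3355

30.3355


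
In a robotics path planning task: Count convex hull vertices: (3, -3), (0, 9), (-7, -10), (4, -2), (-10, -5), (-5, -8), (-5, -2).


Convex hull vertices (CCW): (-10, -5), (-7, -10), (3, -3), (4, -2), (0, 9)
Count = 5

5


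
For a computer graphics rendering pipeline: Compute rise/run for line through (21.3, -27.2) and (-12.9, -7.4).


slope = (y2-y1)/(x2-x1) = ((-7.4)-(-27.2))/((-12.9)-21.3) = 19.8/(-34.2) = -0.5789

-0.5789


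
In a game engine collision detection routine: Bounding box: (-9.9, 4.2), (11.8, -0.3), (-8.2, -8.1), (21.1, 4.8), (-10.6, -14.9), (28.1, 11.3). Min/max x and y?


x range: [-10.6, 28.1]
y range: [-14.9, 11.3]
Bounding box: (-10.6,-14.9) to (28.1,11.3)

(-10.6,-14.9) to (28.1,11.3)


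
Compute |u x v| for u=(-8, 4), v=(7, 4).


|u x v| = |(-8)*4 - 4*7|
= |(-32) - 28| = 60

60


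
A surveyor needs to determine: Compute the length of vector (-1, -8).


|u| = sqrt((-1)^2 + (-8)^2) = sqrt(65) = 8.0623

8.0623


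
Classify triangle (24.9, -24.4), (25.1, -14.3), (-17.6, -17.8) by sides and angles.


Side lengths squared: AB^2=102.05, BC^2=1835.54, CA^2=1849.81
Sorted: [102.05, 1835.54, 1849.81]
By sides: Scalene, By angles: Acute

Scalene, Acute


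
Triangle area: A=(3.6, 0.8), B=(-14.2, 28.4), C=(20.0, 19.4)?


Area = |x_A(y_B-y_C) + x_B(y_C-y_A) + x_C(y_A-y_B)|/2
= |32.4 + (-264.12) + (-552)|/2
= 783.72/2 = 391.86

391.86


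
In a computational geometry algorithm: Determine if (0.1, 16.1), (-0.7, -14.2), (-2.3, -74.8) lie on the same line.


Cross product: ((-0.7)-0.1)*((-74.8)-16.1) - ((-14.2)-16.1)*((-2.3)-0.1)
= 0

Yes, collinear


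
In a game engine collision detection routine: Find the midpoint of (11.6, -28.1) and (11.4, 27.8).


M = ((11.6+11.4)/2, ((-28.1)+27.8)/2)
= (11.5, -0.15)

(11.5, -0.15)


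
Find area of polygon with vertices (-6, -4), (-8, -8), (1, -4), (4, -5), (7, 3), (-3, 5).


Shoelace sum: ((-6)*(-8) - (-8)*(-4)) + ((-8)*(-4) - 1*(-8)) + (1*(-5) - 4*(-4)) + (4*3 - 7*(-5)) + (7*5 - (-3)*3) + ((-3)*(-4) - (-6)*5)
= 200
Area = |200|/2 = 100

100


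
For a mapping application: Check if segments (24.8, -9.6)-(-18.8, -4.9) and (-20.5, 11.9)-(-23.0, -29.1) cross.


Cross products: d1=1911.05, d2=111.7, d3=-724.49, d4=1074.86
d1*d2 < 0 and d3*d4 < 0? no

No, they don't intersect


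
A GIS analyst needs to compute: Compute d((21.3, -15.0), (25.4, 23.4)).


dx=4.1, dy=38.4
d^2 = 4.1^2 + 38.4^2 = 1491.37
d = sqrt(1491.37) = 38.6183

38.6183


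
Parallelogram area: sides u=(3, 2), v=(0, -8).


|u x v| = |3*(-8) - 2*0|
= |(-24) - 0| = 24

24


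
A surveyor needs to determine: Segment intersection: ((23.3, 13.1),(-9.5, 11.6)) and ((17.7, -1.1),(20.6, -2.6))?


Cross products: d1=49.58, d2=-3.97, d3=457.36, d4=510.91
d1*d2 < 0 and d3*d4 < 0? no

No, they don't intersect


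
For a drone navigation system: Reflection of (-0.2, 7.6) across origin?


Reflection over origin: (x,y) -> (-x,-y)
(-0.2, 7.6) -> (0.2, -7.6)

(0.2, -7.6)


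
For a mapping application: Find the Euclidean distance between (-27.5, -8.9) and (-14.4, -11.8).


dx=13.1, dy=-2.9
d^2 = 13.1^2 + (-2.9)^2 = 180.02
d = sqrt(180.02) = 13.4172

13.4172


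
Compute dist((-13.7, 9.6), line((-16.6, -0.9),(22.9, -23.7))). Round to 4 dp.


|cross product| = 480.87
|line direction| = sqrt(2080.09) = 45.608
Distance = 480.87/sqrt(2080.09) = 10.5435

10.5435


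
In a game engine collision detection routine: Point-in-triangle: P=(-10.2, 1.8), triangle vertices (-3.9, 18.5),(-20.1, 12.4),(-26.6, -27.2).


Cross products: AB x AP = 232.11, BC x BP = 460.94, CA x CP = -91.18
All same sign? no

No, outside


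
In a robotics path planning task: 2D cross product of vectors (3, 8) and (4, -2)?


u x v = u_x*v_y - u_y*v_x = 3*(-2) - 8*4
= (-6) - 32 = -38

-38


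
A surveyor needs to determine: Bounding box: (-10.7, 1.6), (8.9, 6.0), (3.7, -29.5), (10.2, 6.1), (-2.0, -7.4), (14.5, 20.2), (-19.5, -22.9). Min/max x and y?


x range: [-19.5, 14.5]
y range: [-29.5, 20.2]
Bounding box: (-19.5,-29.5) to (14.5,20.2)

(-19.5,-29.5) to (14.5,20.2)


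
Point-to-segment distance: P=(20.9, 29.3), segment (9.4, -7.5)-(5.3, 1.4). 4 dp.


Project P onto AB: t = 1 (clamped to [0,1])
Closest point on segment: (5.3, 1.4)
Distance: 31.9651

31.9651


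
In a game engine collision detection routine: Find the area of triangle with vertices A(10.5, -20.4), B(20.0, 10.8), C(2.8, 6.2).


Area = |x_A(y_B-y_C) + x_B(y_C-y_A) + x_C(y_A-y_B)|/2
= |48.3 + 532 + (-87.36)|/2
= 492.94/2 = 246.47

246.47


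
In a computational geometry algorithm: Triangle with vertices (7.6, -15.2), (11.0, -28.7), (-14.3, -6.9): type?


Side lengths squared: AB^2=193.81, BC^2=1115.33, CA^2=548.5
Sorted: [193.81, 548.5, 1115.33]
By sides: Scalene, By angles: Obtuse

Scalene, Obtuse


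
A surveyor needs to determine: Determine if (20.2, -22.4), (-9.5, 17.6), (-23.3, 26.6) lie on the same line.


Cross product: ((-9.5)-20.2)*(26.6-(-22.4)) - (17.6-(-22.4))*((-23.3)-20.2)
= 284.7

No, not collinear


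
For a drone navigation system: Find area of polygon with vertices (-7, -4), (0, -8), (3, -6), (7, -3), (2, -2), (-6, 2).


Shoelace sum: ((-7)*(-8) - 0*(-4)) + (0*(-6) - 3*(-8)) + (3*(-3) - 7*(-6)) + (7*(-2) - 2*(-3)) + (2*2 - (-6)*(-2)) + ((-6)*(-4) - (-7)*2)
= 135
Area = |135|/2 = 67.5

67.5


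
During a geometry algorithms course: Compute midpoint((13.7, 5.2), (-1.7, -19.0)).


M = ((13.7+(-1.7))/2, (5.2+(-19))/2)
= (6, -6.9)

(6, -6.9)


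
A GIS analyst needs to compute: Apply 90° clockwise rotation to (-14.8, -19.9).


90° CW: (x,y) -> (y, -x)
(-14.8,-19.9) -> (-19.9, 14.8)

(-19.9, 14.8)


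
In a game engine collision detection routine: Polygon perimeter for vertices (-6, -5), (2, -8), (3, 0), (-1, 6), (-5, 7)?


Sides: (-6, -5)->(2, -8): sqrt(73) = 8.544004, (2, -8)->(3, 0): sqrt(65) = 8.062258, (3, 0)->(-1, 6): sqrt(52) = 7.211103, (-1, 6)->(-5, 7): sqrt(17) = 4.123106, (-5, 7)->(-6, -5): sqrt(145) = 12.041595
Sum = 39.982066
Perimeter = 39.9821

39.9821


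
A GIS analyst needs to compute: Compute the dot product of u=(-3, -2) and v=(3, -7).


u . v = u_x*v_x + u_y*v_y = (-3)*3 + (-2)*(-7)
= (-9) + 14 = 5

5


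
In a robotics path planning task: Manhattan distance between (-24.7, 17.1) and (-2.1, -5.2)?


|(-24.7)-(-2.1)| + |17.1-(-5.2)| = 22.6 + 22.3 = 44.9

44.9


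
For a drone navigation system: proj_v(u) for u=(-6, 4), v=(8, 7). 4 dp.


u.v = -20, |v| = sqrt(113) = 10.6301
Scalar projection = u.v / |v| = -20 / sqrt(113) = -1.8814

-1.8814


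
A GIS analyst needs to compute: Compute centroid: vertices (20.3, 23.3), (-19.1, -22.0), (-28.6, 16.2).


Centroid = ((x_A+x_B+x_C)/3, (y_A+y_B+y_C)/3)
= ((20.3+(-19.1)+(-28.6))/3, (23.3+(-22)+16.2)/3)
= (-9.1333, 5.8333)

(-9.1333, 5.8333)


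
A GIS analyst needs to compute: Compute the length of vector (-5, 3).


|u| = sqrt((-5)^2 + 3^2) = sqrt(34) = 5.831

5.831


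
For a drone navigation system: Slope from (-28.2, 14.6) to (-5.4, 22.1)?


slope = (y2-y1)/(x2-x1) = (22.1-14.6)/((-5.4)-(-28.2)) = 7.5/22.8 = 0.3289

0.3289


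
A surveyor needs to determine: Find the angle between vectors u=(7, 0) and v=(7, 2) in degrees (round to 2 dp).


u.v = 49, |u| = sqrt(49) = 7, |v| = sqrt(53) = 7.2801
cos(theta) = u.v/(|u||v|) = 49/sqrt(2597) = 0.961524
theta = acos(0.961524) = 15.95 degrees

15.95 degrees


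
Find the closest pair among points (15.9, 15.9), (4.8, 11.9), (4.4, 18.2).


d(P0,P1) = 11.7987, d(P0,P2) = 11.7277, d(P1,P2) = 6.3127
Closest: P1 and P2

Closest pair: (4.8, 11.9) and (4.4, 18.2), distance = 6.3127


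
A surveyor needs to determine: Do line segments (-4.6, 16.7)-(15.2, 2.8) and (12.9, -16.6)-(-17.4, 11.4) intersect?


Cross products: d1=-518.99, d2=-652.22, d3=-416.09, d4=-282.86
d1*d2 < 0 and d3*d4 < 0? no

No, they don't intersect


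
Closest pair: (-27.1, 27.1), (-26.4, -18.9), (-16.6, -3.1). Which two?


d(P0,P1) = 46.0053, d(P0,P2) = 31.9733, d(P1,P2) = 18.5925
Closest: P1 and P2

Closest pair: (-26.4, -18.9) and (-16.6, -3.1), distance = 18.5925


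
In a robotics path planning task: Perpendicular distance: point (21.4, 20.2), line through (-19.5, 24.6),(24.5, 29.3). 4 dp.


|cross product| = 385.83
|line direction| = sqrt(1958.09) = 44.2503
Distance = 385.83/sqrt(1958.09) = 8.7193

8.7193


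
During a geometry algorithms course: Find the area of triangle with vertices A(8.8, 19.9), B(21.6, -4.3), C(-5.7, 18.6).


Area = |x_A(y_B-y_C) + x_B(y_C-y_A) + x_C(y_A-y_B)|/2
= |(-201.52) + (-28.08) + (-137.94)|/2
= 367.54/2 = 183.77

183.77


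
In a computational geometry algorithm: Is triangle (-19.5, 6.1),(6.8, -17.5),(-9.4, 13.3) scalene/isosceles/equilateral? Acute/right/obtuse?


Side lengths squared: AB^2=1248.65, BC^2=1211.08, CA^2=153.85
Sorted: [153.85, 1211.08, 1248.65]
By sides: Scalene, By angles: Acute

Scalene, Acute


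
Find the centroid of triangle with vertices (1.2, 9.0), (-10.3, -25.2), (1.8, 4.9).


Centroid = ((x_A+x_B+x_C)/3, (y_A+y_B+y_C)/3)
= ((1.2+(-10.3)+1.8)/3, (9+(-25.2)+4.9)/3)
= (-2.4333, -3.7667)

(-2.4333, -3.7667)
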